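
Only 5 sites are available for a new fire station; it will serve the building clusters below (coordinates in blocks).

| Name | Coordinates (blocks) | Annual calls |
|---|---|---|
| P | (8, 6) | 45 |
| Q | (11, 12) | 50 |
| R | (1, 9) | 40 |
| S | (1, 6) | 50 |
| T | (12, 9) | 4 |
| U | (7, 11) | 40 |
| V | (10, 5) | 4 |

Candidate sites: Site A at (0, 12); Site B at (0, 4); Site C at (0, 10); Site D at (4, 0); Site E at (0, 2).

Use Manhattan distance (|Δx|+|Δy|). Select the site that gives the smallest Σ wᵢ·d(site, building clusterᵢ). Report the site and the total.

Total weighted distance at each candidate:
  Site A (0, 12): total = 2138
  Site B (0, 4): total = 2462
  Site C (0, 10): total = 1952
  Site D (4, 0): total = 3002
  Site E (0, 2): total = 2928
Minimum is at Site C with total 1952 blocks.

Site C, total 1952 blocks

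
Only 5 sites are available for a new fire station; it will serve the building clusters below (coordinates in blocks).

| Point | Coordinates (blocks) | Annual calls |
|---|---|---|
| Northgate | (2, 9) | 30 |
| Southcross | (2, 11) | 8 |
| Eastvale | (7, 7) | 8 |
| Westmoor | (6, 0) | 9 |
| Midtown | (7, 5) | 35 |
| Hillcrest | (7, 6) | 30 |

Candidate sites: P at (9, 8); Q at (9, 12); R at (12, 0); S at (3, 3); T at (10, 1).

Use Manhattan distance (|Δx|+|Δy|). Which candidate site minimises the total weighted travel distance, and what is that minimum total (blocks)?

Total weighted distance at each candidate:
  P (9, 8): total = 738
  Q (9, 12): total = 1110
  R (12, 0): total = 1568
  S (3, 3): total = 820
  T (10, 1): total = 1226
Minimum is at P with total 738 blocks.

P, total 738 blocks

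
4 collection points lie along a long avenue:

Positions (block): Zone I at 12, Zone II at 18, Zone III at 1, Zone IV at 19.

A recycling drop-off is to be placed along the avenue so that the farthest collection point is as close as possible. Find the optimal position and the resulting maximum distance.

The 1-center on a line is the midpoint of the two extreme points: leftmost at 1, rightmost at 19.
Optimal location = (1 + 19)/2 = 10; maximum distance = (19 − 1)/2 = 9.

location 10, max distance 9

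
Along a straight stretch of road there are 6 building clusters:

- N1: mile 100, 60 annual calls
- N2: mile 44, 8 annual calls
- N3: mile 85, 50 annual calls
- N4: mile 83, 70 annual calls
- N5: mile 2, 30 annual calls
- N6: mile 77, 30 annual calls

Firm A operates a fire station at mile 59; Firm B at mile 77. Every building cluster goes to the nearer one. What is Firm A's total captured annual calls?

38

The indifferent point is the midpoint (59+77)/2 = 68; building clusters left of it (closer to Firm A at 59) go to Firm A, those right go to Firm B.
  N5 at 2 (w=30) → Firm A
  N2 at 44 (w=8) → Firm A
  N6 at 77 (w=30) → Firm B
  N4 at 83 (w=70) → Firm B
  N3 at 85 (w=50) → Firm B
  N1 at 100 (w=60) → Firm B
Firm A captures 38; Firm B captures 210.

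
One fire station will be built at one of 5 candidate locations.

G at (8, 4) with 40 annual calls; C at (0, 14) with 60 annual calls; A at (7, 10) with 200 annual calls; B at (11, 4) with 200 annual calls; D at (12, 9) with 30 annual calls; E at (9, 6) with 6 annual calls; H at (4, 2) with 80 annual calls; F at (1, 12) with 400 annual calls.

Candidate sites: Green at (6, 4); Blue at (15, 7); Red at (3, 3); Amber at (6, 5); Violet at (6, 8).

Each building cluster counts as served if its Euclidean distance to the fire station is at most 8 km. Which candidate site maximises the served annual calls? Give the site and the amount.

Coverage radius r = 8 km; a point is covered iff (Δx)²+(Δy)² ≤ 8² = 64.
  Green (6, 4): covers {G, A, B, D, E, H} → 556
  Blue (15, 7): covers {G, B, D, E} → 276
  Red (3, 3): covers {G, E, H} → 126
  Amber (6, 5): covers {G, A, B, D, E, H} → 556
  Violet (6, 8): covers {G, A, B, D, E, H, F} → 956
Maximum coverage at Violet: 956 annual calls.

Violet, covering 956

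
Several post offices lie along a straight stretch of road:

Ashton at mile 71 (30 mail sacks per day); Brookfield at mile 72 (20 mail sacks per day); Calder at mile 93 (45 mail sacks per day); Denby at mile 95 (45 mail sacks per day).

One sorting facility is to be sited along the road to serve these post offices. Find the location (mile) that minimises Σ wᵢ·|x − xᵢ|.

x = 93

For a sum of weighted absolute distances on a line, the optimum is the weighted median (not the mean). Total weight W = 140; half-weight = 70.
Sort by position and accumulate weight:
  mile 71 (Ashton, w=30) → cum 30
  mile 72 (Brookfield, w=20) → cum 50
  mile 93 (Calder, w=45) → cum 95  ≥ 70 → median here
  mile 95 (Denby, w=45) → cum 140
Optimal location: mile 93.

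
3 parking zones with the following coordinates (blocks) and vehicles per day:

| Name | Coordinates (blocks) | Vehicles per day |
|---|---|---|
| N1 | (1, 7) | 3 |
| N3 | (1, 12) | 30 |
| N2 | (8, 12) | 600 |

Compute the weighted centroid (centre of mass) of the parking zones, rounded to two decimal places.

The minimiser of Σwᵢ‖p−pᵢ‖² is the weighted centroid p* = (Σwᵢpᵢ)/(Σwᵢ).
Σwᵢ = 633.
Σwᵢxᵢ = 3·1 + 30·1 + 600·8 = 4833.
Σwᵢyᵢ = 3·7 + 30·12 + 600·12 = 7581.
x* = 4833/633 = 7.64, y* = 7581/633 = 11.98.

(7.64, 11.98)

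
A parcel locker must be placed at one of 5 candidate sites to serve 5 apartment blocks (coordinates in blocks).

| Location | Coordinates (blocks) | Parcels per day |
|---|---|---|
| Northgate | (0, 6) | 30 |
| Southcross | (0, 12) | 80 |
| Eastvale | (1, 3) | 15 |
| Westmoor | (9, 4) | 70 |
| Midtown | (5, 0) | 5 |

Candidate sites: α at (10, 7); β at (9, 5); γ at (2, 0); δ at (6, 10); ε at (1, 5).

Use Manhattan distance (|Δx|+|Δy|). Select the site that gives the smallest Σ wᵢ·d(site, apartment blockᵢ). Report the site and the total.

Total weighted distance at each candidate:
  α (10, 7): total = 2065
  β (9, 5): total = 1845
  γ (2, 0): total = 2205
  δ (6, 10): total = 1805
  ε (1, 5): total = 1405
Minimum is at ε with total 1405 blocks.

ε, total 1405 blocks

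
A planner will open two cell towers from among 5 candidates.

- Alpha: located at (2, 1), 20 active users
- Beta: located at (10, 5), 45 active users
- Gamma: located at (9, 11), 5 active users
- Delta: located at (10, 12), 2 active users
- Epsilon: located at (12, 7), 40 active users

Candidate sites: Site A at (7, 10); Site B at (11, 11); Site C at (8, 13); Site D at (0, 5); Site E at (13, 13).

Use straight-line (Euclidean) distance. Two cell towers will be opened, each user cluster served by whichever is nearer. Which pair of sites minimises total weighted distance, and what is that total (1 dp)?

{Site B, Site D}, total 540.9

Evaluate every pair (each demand assigned to the nearer of the two):
  {Site B, Site D}: total = 540.9
  {Site A, Site D}: total = 603.5
  {Site A, Site B}: total = 646.1
  {Site A, Site C}: total = 717.2
  {Site A, Site E}: total = 719.0
  {Site B, Site C}: total = 719.8
  {Site B, Site E}: total = 720.5
  {Site D, Site E}: total = 745.9
  {Site C, Site D}: total = 764.6
  {Site C, Site E}: total = 898.4
Best pair: {Site B, Site D} with total 540.9.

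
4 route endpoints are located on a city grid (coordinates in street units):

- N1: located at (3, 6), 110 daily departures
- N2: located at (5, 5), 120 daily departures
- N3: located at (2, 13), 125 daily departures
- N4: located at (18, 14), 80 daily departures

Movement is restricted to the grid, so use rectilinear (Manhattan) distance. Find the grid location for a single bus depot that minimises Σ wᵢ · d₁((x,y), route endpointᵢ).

Manhattan distance separates: Σwᵢ(|x−xᵢ|+|y−yᵢ|) = Σwᵢ|x−xᵢ| + Σwᵢ|y−yᵢ|, so x and y are optimised independently as 1-D weighted medians.
Total weight W = 435; half = 217.5.
x-coordinate, sorted with cumulative weight:
  x=2 (N3, w=125) cum 125
  x=3 (N1, w=110) cum 235  ← median
  x=5 (N2, w=120) cum 355
  x=18 (N4, w=80) cum 435
⇒ x* = 3
y-coordinate, sorted with cumulative weight:
  y=5 (N2, w=120) cum 120
  y=6 (N1, w=110) cum 230  ← median
  y=13 (N3, w=125) cum 355
  y=14 (N4, w=80) cum 435
⇒ y* = 6

(3, 6)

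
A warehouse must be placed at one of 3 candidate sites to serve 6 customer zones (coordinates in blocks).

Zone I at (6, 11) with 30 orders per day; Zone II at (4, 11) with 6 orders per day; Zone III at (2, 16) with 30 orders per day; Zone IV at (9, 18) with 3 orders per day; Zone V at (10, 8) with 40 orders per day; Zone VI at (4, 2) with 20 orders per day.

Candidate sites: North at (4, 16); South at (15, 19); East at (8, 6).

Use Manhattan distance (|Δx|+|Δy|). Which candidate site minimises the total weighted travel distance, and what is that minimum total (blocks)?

East, total 1103 blocks

Total weighted distance at each candidate:
  North (4, 16): total = 1161
  South (15, 19): total = 2325
  East (8, 6): total = 1103
Minimum is at East with total 1103 blocks.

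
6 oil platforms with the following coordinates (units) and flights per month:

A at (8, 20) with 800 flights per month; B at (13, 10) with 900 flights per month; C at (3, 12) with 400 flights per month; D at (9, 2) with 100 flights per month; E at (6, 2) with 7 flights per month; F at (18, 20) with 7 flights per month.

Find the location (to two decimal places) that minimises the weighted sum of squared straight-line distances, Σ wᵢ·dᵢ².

The minimiser of Σwᵢ‖p−pᵢ‖² is the weighted centroid p* = (Σwᵢpᵢ)/(Σwᵢ).
Σwᵢ = 2214.
Σwᵢxᵢ = 800·8 + 900·13 + 400·3 + 100·9 + 7·6 + 7·18 = 20368.
Σwᵢyᵢ = 800·20 + 900·10 + 400·12 + 100·2 + 7·2 + 7·20 = 30154.
x* = 20368/2214 = 9.20, y* = 30154/2214 = 13.62.

(9.20, 13.62)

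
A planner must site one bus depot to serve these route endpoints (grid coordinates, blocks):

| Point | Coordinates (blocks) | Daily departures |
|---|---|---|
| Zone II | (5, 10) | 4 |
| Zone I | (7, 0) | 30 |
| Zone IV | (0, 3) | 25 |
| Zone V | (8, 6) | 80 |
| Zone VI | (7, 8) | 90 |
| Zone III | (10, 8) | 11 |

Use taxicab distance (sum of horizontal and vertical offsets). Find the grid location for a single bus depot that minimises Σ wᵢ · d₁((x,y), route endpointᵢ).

(7, 6)

Manhattan distance separates: Σwᵢ(|x−xᵢ|+|y−yᵢ|) = Σwᵢ|x−xᵢ| + Σwᵢ|y−yᵢ|, so x and y are optimised independently as 1-D weighted medians.
Total weight W = 240; half = 120.
x-coordinate, sorted with cumulative weight:
  x=0 (Zone IV, w=25) cum 25
  x=5 (Zone II, w=4) cum 29
  x=7 (Zone I, w=30) cum 59
  x=7 (Zone VI, w=90) cum 149  ← median
  x=8 (Zone V, w=80) cum 229
  x=10 (Zone III, w=11) cum 240
⇒ x* = 7
y-coordinate, sorted with cumulative weight:
  y=0 (Zone I, w=30) cum 30
  y=3 (Zone IV, w=25) cum 55
  y=6 (Zone V, w=80) cum 135  ← median
  y=8 (Zone VI, w=90) cum 225
  y=8 (Zone III, w=11) cum 236
  y=10 (Zone II, w=4) cum 240
⇒ y* = 6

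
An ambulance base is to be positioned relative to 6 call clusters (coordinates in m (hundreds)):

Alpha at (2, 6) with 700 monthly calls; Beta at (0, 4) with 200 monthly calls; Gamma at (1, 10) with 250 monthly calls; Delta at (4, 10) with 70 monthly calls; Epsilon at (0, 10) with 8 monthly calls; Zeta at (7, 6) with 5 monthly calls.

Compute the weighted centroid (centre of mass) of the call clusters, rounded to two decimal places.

(1.59, 6.74)

The minimiser of Σwᵢ‖p−pᵢ‖² is the weighted centroid p* = (Σwᵢpᵢ)/(Σwᵢ).
Σwᵢ = 1233.
Σwᵢxᵢ = 700·2 + 200·0 + 250·1 + 70·4 + 8·0 + 5·7 = 1965.
Σwᵢyᵢ = 700·6 + 200·4 + 250·10 + 70·10 + 8·10 + 5·6 = 8310.
x* = 1965/1233 = 1.59, y* = 8310/1233 = 6.74.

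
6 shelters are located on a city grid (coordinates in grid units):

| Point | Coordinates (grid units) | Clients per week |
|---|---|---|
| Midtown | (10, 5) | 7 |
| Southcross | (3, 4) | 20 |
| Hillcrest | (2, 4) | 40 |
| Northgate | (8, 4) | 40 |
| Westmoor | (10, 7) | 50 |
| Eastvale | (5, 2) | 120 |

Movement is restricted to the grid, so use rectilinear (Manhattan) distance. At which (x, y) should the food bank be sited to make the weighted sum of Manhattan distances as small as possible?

(5, 4)

Manhattan distance separates: Σwᵢ(|x−xᵢ|+|y−yᵢ|) = Σwᵢ|x−xᵢ| + Σwᵢ|y−yᵢ|, so x and y are optimised independently as 1-D weighted medians.
Total weight W = 277; half = 138.5.
x-coordinate, sorted with cumulative weight:
  x=2 (Hillcrest, w=40) cum 40
  x=3 (Southcross, w=20) cum 60
  x=5 (Eastvale, w=120) cum 180  ← median
  x=8 (Northgate, w=40) cum 220
  x=10 (Midtown, w=7) cum 227
  x=10 (Westmoor, w=50) cum 277
⇒ x* = 5
y-coordinate, sorted with cumulative weight:
  y=2 (Eastvale, w=120) cum 120
  y=4 (Southcross, w=20) cum 140  ← median
  y=4 (Hillcrest, w=40) cum 180
  y=4 (Northgate, w=40) cum 220
  y=5 (Midtown, w=7) cum 227
  y=7 (Westmoor, w=50) cum 277
⇒ y* = 4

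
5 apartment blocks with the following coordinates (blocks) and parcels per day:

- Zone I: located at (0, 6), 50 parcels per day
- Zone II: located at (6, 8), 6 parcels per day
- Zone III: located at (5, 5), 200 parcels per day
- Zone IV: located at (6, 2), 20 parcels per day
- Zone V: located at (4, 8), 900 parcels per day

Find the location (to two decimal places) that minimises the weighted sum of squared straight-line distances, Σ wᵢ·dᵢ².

(4.04, 7.30)

The minimiser of Σwᵢ‖p−pᵢ‖² is the weighted centroid p* = (Σwᵢpᵢ)/(Σwᵢ).
Σwᵢ = 1176.
Σwᵢxᵢ = 50·0 + 6·6 + 200·5 + 20·6 + 900·4 = 4756.
Σwᵢyᵢ = 50·6 + 6·8 + 200·5 + 20·2 + 900·8 = 8588.
x* = 4756/1176 = 4.04, y* = 8588/1176 = 7.30.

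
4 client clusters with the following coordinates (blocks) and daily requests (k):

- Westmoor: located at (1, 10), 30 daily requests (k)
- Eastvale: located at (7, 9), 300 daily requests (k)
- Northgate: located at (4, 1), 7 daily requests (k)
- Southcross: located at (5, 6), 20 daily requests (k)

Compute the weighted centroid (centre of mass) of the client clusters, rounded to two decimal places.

(6.32, 8.76)

The minimiser of Σwᵢ‖p−pᵢ‖² is the weighted centroid p* = (Σwᵢpᵢ)/(Σwᵢ).
Σwᵢ = 357.
Σwᵢxᵢ = 30·1 + 300·7 + 7·4 + 20·5 = 2258.
Σwᵢyᵢ = 30·10 + 300·9 + 7·1 + 20·6 = 3127.
x* = 2258/357 = 6.32, y* = 3127/357 = 8.76.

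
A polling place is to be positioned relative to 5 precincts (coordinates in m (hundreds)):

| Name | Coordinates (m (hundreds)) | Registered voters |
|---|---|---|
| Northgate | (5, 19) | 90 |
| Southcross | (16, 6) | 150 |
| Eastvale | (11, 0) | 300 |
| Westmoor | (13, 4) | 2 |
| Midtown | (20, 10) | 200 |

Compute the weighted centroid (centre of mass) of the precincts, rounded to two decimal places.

(13.71, 6.22)

The minimiser of Σwᵢ‖p−pᵢ‖² is the weighted centroid p* = (Σwᵢpᵢ)/(Σwᵢ).
Σwᵢ = 742.
Σwᵢxᵢ = 90·5 + 150·16 + 300·11 + 2·13 + 200·20 = 10176.
Σwᵢyᵢ = 90·19 + 150·6 + 300·0 + 2·4 + 200·10 = 4618.
x* = 10176/742 = 13.71, y* = 4618/742 = 6.22.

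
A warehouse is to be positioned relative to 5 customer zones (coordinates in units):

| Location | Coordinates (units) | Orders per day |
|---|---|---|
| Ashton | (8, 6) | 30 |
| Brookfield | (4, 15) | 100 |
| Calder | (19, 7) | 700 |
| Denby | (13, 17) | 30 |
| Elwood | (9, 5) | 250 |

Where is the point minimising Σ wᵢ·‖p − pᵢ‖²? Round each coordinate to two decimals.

(14.94, 7.51)

The minimiser of Σwᵢ‖p−pᵢ‖² is the weighted centroid p* = (Σwᵢpᵢ)/(Σwᵢ).
Σwᵢ = 1110.
Σwᵢxᵢ = 30·8 + 100·4 + 700·19 + 30·13 + 250·9 = 16580.
Σwᵢyᵢ = 30·6 + 100·15 + 700·7 + 30·17 + 250·5 = 8340.
x* = 16580/1110 = 14.94, y* = 8340/1110 = 7.51.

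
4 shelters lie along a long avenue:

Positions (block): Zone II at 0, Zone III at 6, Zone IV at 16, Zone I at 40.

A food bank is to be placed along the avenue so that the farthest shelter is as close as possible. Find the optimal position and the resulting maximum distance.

The 1-center on a line is the midpoint of the two extreme points: leftmost at 0, rightmost at 40.
Optimal location = (0 + 40)/2 = 20; maximum distance = (40 − 0)/2 = 20.

location 20, max distance 20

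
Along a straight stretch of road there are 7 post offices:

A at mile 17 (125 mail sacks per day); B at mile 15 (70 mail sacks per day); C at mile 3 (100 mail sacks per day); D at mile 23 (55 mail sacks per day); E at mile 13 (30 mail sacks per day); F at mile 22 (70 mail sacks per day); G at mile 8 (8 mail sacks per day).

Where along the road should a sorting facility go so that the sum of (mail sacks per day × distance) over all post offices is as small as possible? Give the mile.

x = 17

For a sum of weighted absolute distances on a line, the optimum is the weighted median (not the mean). Total weight W = 458; half-weight = 229.
Sort by position and accumulate weight:
  mile 3 (C, w=100) → cum 100
  mile 8 (G, w=8) → cum 108
  mile 13 (E, w=30) → cum 138
  mile 15 (B, w=70) → cum 208
  mile 17 (A, w=125) → cum 333  ≥ 229 → median here
  mile 22 (F, w=70) → cum 403
  mile 23 (D, w=55) → cum 458
Optimal location: mile 17.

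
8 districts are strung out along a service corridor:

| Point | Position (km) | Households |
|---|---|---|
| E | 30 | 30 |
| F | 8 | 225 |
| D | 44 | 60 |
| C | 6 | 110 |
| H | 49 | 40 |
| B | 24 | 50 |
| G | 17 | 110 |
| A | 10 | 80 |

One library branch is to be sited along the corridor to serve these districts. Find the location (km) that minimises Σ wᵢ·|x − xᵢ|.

For a sum of weighted absolute distances on a line, the optimum is the weighted median (not the mean). Total weight W = 705; half-weight = 352.5.
Sort by position and accumulate weight:
  km 6 (C, w=110) → cum 110
  km 8 (F, w=225) → cum 335
  km 10 (A, w=80) → cum 415  ≥ 352.5 → median here
  km 17 (G, w=110) → cum 525
  km 24 (B, w=50) → cum 575
  km 30 (E, w=30) → cum 605
  km 44 (D, w=60) → cum 665
  km 49 (H, w=40) → cum 705
Optimal location: km 10.

x = 10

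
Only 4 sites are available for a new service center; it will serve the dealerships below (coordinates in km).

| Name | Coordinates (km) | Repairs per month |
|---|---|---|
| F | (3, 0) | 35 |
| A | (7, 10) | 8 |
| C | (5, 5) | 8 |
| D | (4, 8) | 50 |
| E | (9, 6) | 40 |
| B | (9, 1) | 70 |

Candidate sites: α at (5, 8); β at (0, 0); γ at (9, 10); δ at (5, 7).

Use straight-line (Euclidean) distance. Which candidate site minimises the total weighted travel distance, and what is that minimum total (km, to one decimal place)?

δ, total 1040.1 km

Total weighted distance at each candidate:
  α (5, 8): total = 1128.5
  β (0, 0): total = 1773.0
  γ (9, 10): total = 1534.6
  δ (5, 7): total = 1040.1
Minimum is at δ with total 1040.1 km.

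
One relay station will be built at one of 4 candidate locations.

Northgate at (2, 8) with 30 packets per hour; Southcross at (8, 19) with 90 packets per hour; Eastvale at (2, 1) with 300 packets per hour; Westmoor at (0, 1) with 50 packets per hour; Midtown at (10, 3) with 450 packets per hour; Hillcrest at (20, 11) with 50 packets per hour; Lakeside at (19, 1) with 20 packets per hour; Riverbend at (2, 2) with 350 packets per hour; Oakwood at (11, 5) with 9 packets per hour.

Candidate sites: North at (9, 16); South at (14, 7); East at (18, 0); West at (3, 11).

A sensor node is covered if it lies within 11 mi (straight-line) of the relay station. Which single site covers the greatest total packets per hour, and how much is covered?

Coverage radius r = 11 mi; a point is covered iff (Δx)²+(Δy)² ≤ 11² = 121.
  North (9, 16): covers {Northgate, Southcross} → 120
  South (14, 7): covers {Midtown, Hillcrest, Lakeside, Oakwood} → 529
  East (18, 0): covers {Midtown, Lakeside, Oakwood} → 479
  West (3, 11): covers {Northgate, Southcross, Eastvale, Westmoor, Midtown, Riverbend, Oakwood} → 1279
Maximum coverage at West: 1279 packets per hour.

West, covering 1279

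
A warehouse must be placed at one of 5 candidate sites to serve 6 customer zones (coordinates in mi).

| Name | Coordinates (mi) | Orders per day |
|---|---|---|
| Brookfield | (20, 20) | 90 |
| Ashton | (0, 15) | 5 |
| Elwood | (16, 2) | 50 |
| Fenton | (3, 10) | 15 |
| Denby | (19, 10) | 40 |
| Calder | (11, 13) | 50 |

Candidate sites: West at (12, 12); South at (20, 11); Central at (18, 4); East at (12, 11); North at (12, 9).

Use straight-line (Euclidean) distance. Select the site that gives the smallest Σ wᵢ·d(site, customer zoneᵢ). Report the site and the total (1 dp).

Total weighted distance at each candidate:
  West (12, 12): total = 2118.8
  South (20, 11): total = 2177.4
  Central (18, 4): total = 2753.8
  East (12, 11): total = 2169.9
  North (12, 9): total = 2319.2
Minimum is at West with total 2118.8 mi.

West, total 2118.8 mi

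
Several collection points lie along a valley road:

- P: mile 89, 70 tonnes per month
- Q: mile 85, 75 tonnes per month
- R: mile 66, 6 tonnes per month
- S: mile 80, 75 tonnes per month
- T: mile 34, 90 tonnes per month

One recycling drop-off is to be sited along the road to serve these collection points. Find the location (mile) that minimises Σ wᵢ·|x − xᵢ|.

x = 80

For a sum of weighted absolute distances on a line, the optimum is the weighted median (not the mean). Total weight W = 316; half-weight = 158.
Sort by position and accumulate weight:
  mile 34 (T, w=90) → cum 90
  mile 66 (R, w=6) → cum 96
  mile 80 (S, w=75) → cum 171  ≥ 158 → median here
  mile 85 (Q, w=75) → cum 246
  mile 89 (P, w=70) → cum 316
Optimal location: mile 80.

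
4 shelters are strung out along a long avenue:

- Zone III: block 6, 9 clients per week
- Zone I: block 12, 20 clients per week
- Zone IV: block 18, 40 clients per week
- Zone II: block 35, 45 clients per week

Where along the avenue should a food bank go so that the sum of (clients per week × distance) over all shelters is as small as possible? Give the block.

x = 18

For a sum of weighted absolute distances on a line, the optimum is the weighted median (not the mean). Total weight W = 114; half-weight = 57.
Sort by position and accumulate weight:
  block 6 (Zone III, w=9) → cum 9
  block 12 (Zone I, w=20) → cum 29
  block 18 (Zone IV, w=40) → cum 69  ≥ 57 → median here
  block 35 (Zone II, w=45) → cum 114
Optimal location: block 18.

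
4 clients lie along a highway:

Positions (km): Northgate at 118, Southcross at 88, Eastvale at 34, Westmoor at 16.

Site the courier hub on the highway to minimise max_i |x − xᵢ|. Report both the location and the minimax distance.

location 67, max distance 51

The 1-center on a line is the midpoint of the two extreme points: leftmost at 16, rightmost at 118.
Optimal location = (16 + 118)/2 = 67; maximum distance = (118 − 16)/2 = 51.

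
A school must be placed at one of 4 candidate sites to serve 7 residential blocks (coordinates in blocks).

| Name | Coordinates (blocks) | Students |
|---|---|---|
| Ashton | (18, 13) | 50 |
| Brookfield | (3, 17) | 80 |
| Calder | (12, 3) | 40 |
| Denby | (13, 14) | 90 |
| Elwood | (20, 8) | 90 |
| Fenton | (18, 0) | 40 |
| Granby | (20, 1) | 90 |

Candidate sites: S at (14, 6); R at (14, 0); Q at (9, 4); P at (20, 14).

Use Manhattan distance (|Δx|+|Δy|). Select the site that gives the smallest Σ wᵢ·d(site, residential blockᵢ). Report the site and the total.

S, total 5430 blocks

Total weighted distance at each candidate:
  S (14, 6): total = 5430
  R (14, 0): total = 6690
  Q (9, 4): total = 6970
  P (20, 14): total = 5490
Minimum is at S with total 5430 blocks.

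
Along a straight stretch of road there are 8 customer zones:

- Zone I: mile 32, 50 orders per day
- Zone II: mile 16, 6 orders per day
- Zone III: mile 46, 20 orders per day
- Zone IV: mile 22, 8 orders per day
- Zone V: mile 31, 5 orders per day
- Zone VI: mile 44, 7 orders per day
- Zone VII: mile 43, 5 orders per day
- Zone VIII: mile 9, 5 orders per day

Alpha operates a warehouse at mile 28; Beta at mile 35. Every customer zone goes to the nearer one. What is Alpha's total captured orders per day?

24

The indifferent point is the midpoint (28+35)/2 = 31.5; customer zones left of it (closer to Alpha at 28) go to Alpha, those right go to Beta.
  Zone VIII at 9 (w=5) → Alpha
  Zone II at 16 (w=6) → Alpha
  Zone IV at 22 (w=8) → Alpha
  Zone V at 31 (w=5) → Alpha
  Zone I at 32 (w=50) → Beta
  Zone VII at 43 (w=5) → Beta
  Zone VI at 44 (w=7) → Beta
  Zone III at 46 (w=20) → Beta
Alpha captures 24; Beta captures 82.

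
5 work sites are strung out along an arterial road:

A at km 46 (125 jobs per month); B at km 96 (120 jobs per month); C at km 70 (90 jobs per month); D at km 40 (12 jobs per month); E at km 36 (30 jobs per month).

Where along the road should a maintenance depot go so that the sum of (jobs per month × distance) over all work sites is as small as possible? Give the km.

x = 70

For a sum of weighted absolute distances on a line, the optimum is the weighted median (not the mean). Total weight W = 377; half-weight = 188.5.
Sort by position and accumulate weight:
  km 36 (E, w=30) → cum 30
  km 40 (D, w=12) → cum 42
  km 46 (A, w=125) → cum 167
  km 70 (C, w=90) → cum 257  ≥ 188.5 → median here
  km 96 (B, w=120) → cum 377
Optimal location: km 70.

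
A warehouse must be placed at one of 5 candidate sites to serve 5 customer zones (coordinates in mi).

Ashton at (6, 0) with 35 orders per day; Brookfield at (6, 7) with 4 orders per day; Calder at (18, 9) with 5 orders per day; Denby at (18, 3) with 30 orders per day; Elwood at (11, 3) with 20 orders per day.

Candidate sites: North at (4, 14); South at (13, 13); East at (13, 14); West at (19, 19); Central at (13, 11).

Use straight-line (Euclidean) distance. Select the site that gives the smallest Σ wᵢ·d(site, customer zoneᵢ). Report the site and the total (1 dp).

Total weighted distance at each candidate:
  North (4, 14): total = 1393.3
  South (13, 13): total = 1125.0
  East (13, 14): total = 1208.9
  West (19, 19): total = 1765.5
  Central (13, 11): total = 963.5
Minimum is at Central with total 963.5 mi.

Central, total 963.5 mi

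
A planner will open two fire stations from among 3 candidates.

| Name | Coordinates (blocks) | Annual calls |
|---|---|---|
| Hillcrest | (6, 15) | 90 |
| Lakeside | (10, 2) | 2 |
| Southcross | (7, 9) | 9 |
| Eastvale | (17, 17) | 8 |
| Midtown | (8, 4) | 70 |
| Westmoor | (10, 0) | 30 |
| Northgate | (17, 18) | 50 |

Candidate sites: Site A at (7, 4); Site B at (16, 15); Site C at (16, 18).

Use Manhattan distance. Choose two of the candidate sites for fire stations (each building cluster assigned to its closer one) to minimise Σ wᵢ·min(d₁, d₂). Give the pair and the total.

{Site A, Site B}, total 1459

Evaluate every pair (each demand assigned to the nearer of the two):
  {Site A, Site B}: total = 1459
  {Site A, Site C}: total = 1481
  {Site B, Site C}: total = 3099
Best pair: {Site A, Site B} with total 1459.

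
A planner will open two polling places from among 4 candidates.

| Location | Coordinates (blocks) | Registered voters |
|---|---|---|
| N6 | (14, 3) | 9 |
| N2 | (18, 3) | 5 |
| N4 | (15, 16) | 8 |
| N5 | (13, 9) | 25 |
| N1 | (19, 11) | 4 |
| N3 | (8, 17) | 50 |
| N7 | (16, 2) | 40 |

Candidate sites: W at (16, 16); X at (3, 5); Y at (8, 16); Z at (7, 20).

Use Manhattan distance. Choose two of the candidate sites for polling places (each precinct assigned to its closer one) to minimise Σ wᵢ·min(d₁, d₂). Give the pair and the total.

Evaluate every pair (each demand assigned to the nearer of the two):
  {W, Y}: total = 1110
  {W, Z}: total = 1260
  {X, Y}: total = 1312
  {W, X}: total = 1492
  {X, Z}: total = 1572
  {Y, Z}: total = 1636
Best pair: {W, Y} with total 1110.

{W, Y}, total 1110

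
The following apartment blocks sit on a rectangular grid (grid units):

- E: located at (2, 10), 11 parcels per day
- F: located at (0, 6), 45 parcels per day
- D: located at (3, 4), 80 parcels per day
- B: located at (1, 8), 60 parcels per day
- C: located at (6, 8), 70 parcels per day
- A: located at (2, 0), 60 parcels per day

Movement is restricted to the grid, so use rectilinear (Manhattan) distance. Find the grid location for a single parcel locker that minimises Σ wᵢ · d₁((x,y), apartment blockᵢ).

Manhattan distance separates: Σwᵢ(|x−xᵢ|+|y−yᵢ|) = Σwᵢ|x−xᵢ| + Σwᵢ|y−yᵢ|, so x and y are optimised independently as 1-D weighted medians.
Total weight W = 326; half = 163.
x-coordinate, sorted with cumulative weight:
  x=0 (F, w=45) cum 45
  x=1 (B, w=60) cum 105
  x=2 (E, w=11) cum 116
  x=2 (A, w=60) cum 176  ← median
  x=3 (D, w=80) cum 256
  x=6 (C, w=70) cum 326
⇒ x* = 2
y-coordinate, sorted with cumulative weight:
  y=0 (A, w=60) cum 60
  y=4 (D, w=80) cum 140
  y=6 (F, w=45) cum 185  ← median
  y=8 (B, w=60) cum 245
  y=8 (C, w=70) cum 315
  y=10 (E, w=11) cum 326
⇒ y* = 6

(2, 6)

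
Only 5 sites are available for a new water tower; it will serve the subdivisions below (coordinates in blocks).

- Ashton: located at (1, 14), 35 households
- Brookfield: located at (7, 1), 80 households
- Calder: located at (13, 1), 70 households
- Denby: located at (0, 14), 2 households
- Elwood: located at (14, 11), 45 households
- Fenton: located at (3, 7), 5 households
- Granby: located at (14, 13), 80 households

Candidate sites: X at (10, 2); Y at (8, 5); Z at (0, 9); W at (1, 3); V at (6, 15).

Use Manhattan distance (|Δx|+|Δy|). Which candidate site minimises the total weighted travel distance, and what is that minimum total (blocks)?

X, total 3224 blocks

Total weighted distance at each candidate:
  X (10, 2): total = 3224
  Y (8, 5): total = 3319
  Z (0, 9): total = 5075
  W (1, 3): total = 4844
  V (6, 15): total = 4289
Minimum is at X with total 3224 blocks.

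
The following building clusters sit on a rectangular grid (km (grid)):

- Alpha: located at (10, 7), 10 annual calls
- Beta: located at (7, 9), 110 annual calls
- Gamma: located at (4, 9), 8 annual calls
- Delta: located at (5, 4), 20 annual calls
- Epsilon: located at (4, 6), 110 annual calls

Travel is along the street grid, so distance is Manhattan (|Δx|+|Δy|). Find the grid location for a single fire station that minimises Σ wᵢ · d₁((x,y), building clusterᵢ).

Manhattan distance separates: Σwᵢ(|x−xᵢ|+|y−yᵢ|) = Σwᵢ|x−xᵢ| + Σwᵢ|y−yᵢ|, so x and y are optimised independently as 1-D weighted medians.
Total weight W = 258; half = 129.
x-coordinate, sorted with cumulative weight:
  x=4 (Gamma, w=8) cum 8
  x=4 (Epsilon, w=110) cum 118
  x=5 (Delta, w=20) cum 138  ← median
  x=7 (Beta, w=110) cum 248
  x=10 (Alpha, w=10) cum 258
⇒ x* = 5
y-coordinate, sorted with cumulative weight:
  y=4 (Delta, w=20) cum 20
  y=6 (Epsilon, w=110) cum 130  ← median
  y=7 (Alpha, w=10) cum 140
  y=9 (Beta, w=110) cum 250
  y=9 (Gamma, w=8) cum 258
⇒ y* = 6

(5, 6)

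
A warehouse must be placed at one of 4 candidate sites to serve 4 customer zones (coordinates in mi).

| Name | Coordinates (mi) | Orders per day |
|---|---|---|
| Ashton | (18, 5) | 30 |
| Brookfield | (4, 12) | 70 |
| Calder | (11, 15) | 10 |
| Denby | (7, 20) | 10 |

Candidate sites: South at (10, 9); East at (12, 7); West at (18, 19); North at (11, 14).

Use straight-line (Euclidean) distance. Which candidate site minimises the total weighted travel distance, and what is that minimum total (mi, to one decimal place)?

South, total 912.7 mi

Total weighted distance at each candidate:
  South (10, 9): total = 912.7
  East (12, 7): total = 1070.0
  West (18, 19): total = 1706.7
  North (11, 14): total = 933.8
Minimum is at South with total 912.7 mi.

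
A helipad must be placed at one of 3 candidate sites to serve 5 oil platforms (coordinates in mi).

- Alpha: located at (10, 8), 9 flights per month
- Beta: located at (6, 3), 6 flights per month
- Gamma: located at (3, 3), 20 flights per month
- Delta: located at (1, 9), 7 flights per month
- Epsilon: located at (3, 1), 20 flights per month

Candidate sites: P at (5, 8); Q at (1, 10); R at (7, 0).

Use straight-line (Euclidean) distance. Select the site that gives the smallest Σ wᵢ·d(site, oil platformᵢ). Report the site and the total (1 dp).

Total weighted distance at each candidate:
  P (5, 8): total = 357.8
  Q (1, 10): total = 471.6
  R (7, 0): total = 354.0
Minimum is at R with total 354.0 mi.

R, total 354.0 mi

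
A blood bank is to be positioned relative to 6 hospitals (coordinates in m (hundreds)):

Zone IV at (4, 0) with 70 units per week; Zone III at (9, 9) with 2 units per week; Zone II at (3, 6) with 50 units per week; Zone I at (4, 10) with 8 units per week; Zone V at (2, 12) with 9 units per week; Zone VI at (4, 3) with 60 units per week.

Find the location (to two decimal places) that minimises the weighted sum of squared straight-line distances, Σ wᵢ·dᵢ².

(3.71, 3.45)

The minimiser of Σwᵢ‖p−pᵢ‖² is the weighted centroid p* = (Σwᵢpᵢ)/(Σwᵢ).
Σwᵢ = 199.
Σwᵢxᵢ = 70·4 + 2·9 + 50·3 + 8·4 + 9·2 + 60·4 = 738.
Σwᵢyᵢ = 70·0 + 2·9 + 50·6 + 8·10 + 9·12 + 60·3 = 686.
x* = 738/199 = 3.71, y* = 686/199 = 3.45.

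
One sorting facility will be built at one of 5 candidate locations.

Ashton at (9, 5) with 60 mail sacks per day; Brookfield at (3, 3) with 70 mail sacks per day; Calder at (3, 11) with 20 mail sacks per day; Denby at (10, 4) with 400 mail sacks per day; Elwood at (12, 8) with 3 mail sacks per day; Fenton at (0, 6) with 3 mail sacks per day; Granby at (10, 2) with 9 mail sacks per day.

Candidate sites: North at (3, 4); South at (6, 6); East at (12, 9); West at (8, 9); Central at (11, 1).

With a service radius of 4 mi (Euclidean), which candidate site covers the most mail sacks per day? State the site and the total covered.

Central, covering 409

Coverage radius r = 4 mi; a point is covered iff (Δx)²+(Δy)² ≤ 4² = 16.
  North (3, 4): covers {Brookfield, Fenton} → 73
  South (6, 6): covers {Ashton} → 60
  East (12, 9): covers {Elwood} → 3
  West (8, 9): covers {none} → 0
  Central (11, 1): covers {Denby, Granby} → 409
Maximum coverage at Central: 409 mail sacks per day.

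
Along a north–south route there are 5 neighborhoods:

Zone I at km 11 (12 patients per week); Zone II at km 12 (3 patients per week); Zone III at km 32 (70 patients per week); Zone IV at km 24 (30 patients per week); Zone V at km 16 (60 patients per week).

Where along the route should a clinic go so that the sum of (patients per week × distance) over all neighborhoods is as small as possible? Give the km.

For a sum of weighted absolute distances on a line, the optimum is the weighted median (not the mean). Total weight W = 175; half-weight = 87.5.
Sort by position and accumulate weight:
  km 11 (Zone I, w=12) → cum 12
  km 12 (Zone II, w=3) → cum 15
  km 16 (Zone V, w=60) → cum 75
  km 24 (Zone IV, w=30) → cum 105  ≥ 87.5 → median here
  km 32 (Zone III, w=70) → cum 175
Optimal location: km 24.

x = 24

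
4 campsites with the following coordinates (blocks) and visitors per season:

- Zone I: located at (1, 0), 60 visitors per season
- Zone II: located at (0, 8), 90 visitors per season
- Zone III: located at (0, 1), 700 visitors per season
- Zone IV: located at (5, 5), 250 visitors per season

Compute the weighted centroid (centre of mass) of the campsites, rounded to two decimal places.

(1.19, 2.43)

The minimiser of Σwᵢ‖p−pᵢ‖² is the weighted centroid p* = (Σwᵢpᵢ)/(Σwᵢ).
Σwᵢ = 1100.
Σwᵢxᵢ = 60·1 + 90·0 + 700·0 + 250·5 = 1310.
Σwᵢyᵢ = 60·0 + 90·8 + 700·1 + 250·5 = 2670.
x* = 1310/1100 = 1.19, y* = 2670/1100 = 2.43.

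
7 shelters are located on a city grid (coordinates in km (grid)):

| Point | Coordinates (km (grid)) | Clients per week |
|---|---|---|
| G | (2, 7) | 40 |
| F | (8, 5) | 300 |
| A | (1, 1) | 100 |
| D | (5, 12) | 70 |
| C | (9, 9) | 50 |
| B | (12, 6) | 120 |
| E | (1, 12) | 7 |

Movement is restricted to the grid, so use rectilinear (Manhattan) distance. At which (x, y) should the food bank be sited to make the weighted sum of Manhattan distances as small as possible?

Manhattan distance separates: Σwᵢ(|x−xᵢ|+|y−yᵢ|) = Σwᵢ|x−xᵢ| + Σwᵢ|y−yᵢ|, so x and y are optimised independently as 1-D weighted medians.
Total weight W = 687; half = 343.5.
x-coordinate, sorted with cumulative weight:
  x=1 (A, w=100) cum 100
  x=1 (E, w=7) cum 107
  x=2 (G, w=40) cum 147
  x=5 (D, w=70) cum 217
  x=8 (F, w=300) cum 517  ← median
  x=9 (C, w=50) cum 567
  x=12 (B, w=120) cum 687
⇒ x* = 8
y-coordinate, sorted with cumulative weight:
  y=1 (A, w=100) cum 100
  y=5 (F, w=300) cum 400  ← median
  y=6 (B, w=120) cum 520
  y=7 (G, w=40) cum 560
  y=9 (C, w=50) cum 610
  y=12 (D, w=70) cum 680
  y=12 (E, w=7) cum 687
⇒ y* = 5

(8, 5)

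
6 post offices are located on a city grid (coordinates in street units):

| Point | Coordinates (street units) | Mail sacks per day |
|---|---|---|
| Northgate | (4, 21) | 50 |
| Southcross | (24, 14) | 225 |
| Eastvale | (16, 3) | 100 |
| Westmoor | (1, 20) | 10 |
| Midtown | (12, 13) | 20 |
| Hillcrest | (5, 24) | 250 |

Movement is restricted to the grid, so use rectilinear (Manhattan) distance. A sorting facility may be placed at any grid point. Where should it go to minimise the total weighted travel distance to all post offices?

(12, 14)

Manhattan distance separates: Σwᵢ(|x−xᵢ|+|y−yᵢ|) = Σwᵢ|x−xᵢ| + Σwᵢ|y−yᵢ|, so x and y are optimised independently as 1-D weighted medians.
Total weight W = 655; half = 327.5.
x-coordinate, sorted with cumulative weight:
  x=1 (Westmoor, w=10) cum 10
  x=4 (Northgate, w=50) cum 60
  x=5 (Hillcrest, w=250) cum 310
  x=12 (Midtown, w=20) cum 330  ← median
  x=16 (Eastvale, w=100) cum 430
  x=24 (Southcross, w=225) cum 655
⇒ x* = 12
y-coordinate, sorted with cumulative weight:
  y=3 (Eastvale, w=100) cum 100
  y=13 (Midtown, w=20) cum 120
  y=14 (Southcross, w=225) cum 345  ← median
  y=20 (Westmoor, w=10) cum 355
  y=21 (Northgate, w=50) cum 405
  y=24 (Hillcrest, w=250) cum 655
⇒ y* = 14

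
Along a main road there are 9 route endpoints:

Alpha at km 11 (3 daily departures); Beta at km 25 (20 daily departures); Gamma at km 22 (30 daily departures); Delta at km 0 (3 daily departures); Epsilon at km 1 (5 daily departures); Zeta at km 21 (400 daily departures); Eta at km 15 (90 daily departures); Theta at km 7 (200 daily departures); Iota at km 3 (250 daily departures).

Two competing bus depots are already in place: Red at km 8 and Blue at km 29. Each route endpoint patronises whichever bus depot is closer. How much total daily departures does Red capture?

551

The indifferent point is the midpoint (8+29)/2 = 18.5; route endpoints left of it (closer to Red at 8) go to Red, those right go to Blue.
  Delta at 0 (w=3) → Red
  Epsilon at 1 (w=5) → Red
  Iota at 3 (w=250) → Red
  Theta at 7 (w=200) → Red
  Alpha at 11 (w=3) → Red
  Eta at 15 (w=90) → Red
  Zeta at 21 (w=400) → Blue
  Gamma at 22 (w=30) → Blue
  Beta at 25 (w=20) → Blue
Red captures 551; Blue captures 450.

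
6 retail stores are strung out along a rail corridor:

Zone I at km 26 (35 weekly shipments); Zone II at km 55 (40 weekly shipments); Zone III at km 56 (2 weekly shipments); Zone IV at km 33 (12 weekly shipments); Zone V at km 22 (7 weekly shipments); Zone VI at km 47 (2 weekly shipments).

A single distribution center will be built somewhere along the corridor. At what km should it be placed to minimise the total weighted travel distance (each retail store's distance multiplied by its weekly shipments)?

For a sum of weighted absolute distances on a line, the optimum is the weighted median (not the mean). Total weight W = 98; half-weight = 49.
Sort by position and accumulate weight:
  km 22 (Zone V, w=7) → cum 7
  km 26 (Zone I, w=35) → cum 42
  km 33 (Zone IV, w=12) → cum 54  ≥ 49 → median here
  km 47 (Zone VI, w=2) → cum 56
  km 55 (Zone II, w=40) → cum 96
  km 56 (Zone III, w=2) → cum 98
Optimal location: km 33.

x = 33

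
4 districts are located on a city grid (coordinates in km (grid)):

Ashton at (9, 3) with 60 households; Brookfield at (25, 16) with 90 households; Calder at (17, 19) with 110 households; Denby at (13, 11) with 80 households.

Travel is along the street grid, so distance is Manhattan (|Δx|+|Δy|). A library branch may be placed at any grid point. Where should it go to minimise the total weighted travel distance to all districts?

(17, 16)

Manhattan distance separates: Σwᵢ(|x−xᵢ|+|y−yᵢ|) = Σwᵢ|x−xᵢ| + Σwᵢ|y−yᵢ|, so x and y are optimised independently as 1-D weighted medians.
Total weight W = 340; half = 170.
x-coordinate, sorted with cumulative weight:
  x=9 (Ashton, w=60) cum 60
  x=13 (Denby, w=80) cum 140
  x=17 (Calder, w=110) cum 250  ← median
  x=25 (Brookfield, w=90) cum 340
⇒ x* = 17
y-coordinate, sorted with cumulative weight:
  y=3 (Ashton, w=60) cum 60
  y=11 (Denby, w=80) cum 140
  y=16 (Brookfield, w=90) cum 230  ← median
  y=19 (Calder, w=110) cum 340
⇒ y* = 16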